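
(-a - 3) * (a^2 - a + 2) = -a^3 - 2*a^2 + a - 6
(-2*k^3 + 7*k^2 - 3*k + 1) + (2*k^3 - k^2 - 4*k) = 6*k^2 - 7*k + 1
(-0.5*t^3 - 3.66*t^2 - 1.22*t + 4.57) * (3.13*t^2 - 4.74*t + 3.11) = -1.565*t^5 - 9.0858*t^4 + 11.9748*t^3 + 8.7043*t^2 - 25.456*t + 14.2127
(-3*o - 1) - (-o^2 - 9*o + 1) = o^2 + 6*o - 2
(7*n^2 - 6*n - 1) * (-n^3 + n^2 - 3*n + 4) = -7*n^5 + 13*n^4 - 26*n^3 + 45*n^2 - 21*n - 4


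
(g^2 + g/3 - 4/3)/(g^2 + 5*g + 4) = (3*g^2 + g - 4)/(3*(g^2 + 5*g + 4))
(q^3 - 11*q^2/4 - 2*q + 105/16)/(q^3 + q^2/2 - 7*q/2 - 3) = (q^2 - 17*q/4 + 35/8)/(q^2 - q - 2)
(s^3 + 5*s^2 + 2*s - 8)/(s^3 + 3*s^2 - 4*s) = (s + 2)/s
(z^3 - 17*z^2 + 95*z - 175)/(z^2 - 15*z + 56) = (z^2 - 10*z + 25)/(z - 8)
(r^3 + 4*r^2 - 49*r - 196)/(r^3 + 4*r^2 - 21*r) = (r^2 - 3*r - 28)/(r*(r - 3))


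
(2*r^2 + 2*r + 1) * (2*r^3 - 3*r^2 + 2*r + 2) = 4*r^5 - 2*r^4 + 5*r^2 + 6*r + 2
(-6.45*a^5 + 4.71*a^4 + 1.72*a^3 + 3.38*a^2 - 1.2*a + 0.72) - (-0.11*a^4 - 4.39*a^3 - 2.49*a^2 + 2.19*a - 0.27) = -6.45*a^5 + 4.82*a^4 + 6.11*a^3 + 5.87*a^2 - 3.39*a + 0.99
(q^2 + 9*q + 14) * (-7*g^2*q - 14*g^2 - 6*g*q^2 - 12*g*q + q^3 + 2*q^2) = -7*g^2*q^3 - 77*g^2*q^2 - 224*g^2*q - 196*g^2 - 6*g*q^4 - 66*g*q^3 - 192*g*q^2 - 168*g*q + q^5 + 11*q^4 + 32*q^3 + 28*q^2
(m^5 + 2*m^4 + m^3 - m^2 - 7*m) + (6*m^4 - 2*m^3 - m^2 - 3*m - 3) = m^5 + 8*m^4 - m^3 - 2*m^2 - 10*m - 3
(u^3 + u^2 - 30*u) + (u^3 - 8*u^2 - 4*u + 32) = 2*u^3 - 7*u^2 - 34*u + 32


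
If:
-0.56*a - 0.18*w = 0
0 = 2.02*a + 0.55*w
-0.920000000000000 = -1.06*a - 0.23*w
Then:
No Solution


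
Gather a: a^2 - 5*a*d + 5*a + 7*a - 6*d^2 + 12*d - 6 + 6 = a^2 + a*(12 - 5*d) - 6*d^2 + 12*d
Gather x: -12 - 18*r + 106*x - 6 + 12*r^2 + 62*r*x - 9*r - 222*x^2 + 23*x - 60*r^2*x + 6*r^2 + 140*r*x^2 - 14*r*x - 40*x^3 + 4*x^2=18*r^2 - 27*r - 40*x^3 + x^2*(140*r - 218) + x*(-60*r^2 + 48*r + 129) - 18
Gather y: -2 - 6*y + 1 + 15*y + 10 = 9*y + 9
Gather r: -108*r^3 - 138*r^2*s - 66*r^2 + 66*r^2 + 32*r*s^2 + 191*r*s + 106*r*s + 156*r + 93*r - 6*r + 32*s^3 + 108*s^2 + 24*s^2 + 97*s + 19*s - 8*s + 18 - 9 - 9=-108*r^3 - 138*r^2*s + r*(32*s^2 + 297*s + 243) + 32*s^3 + 132*s^2 + 108*s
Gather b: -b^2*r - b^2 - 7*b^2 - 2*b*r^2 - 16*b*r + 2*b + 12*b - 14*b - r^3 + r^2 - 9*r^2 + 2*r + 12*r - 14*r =b^2*(-r - 8) + b*(-2*r^2 - 16*r) - r^3 - 8*r^2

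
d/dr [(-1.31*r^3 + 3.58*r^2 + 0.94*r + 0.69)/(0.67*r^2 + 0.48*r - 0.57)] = (-0.8777*r^4 - 1.2576*r^3 + 3.3287*r^2 - 5.0058*r - 0.867)/(0.4489*r^4 + 0.6432*r^3 - 0.5334*r^2 - 0.5472*r + 0.3249)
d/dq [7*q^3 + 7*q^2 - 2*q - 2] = 21*q^2 + 14*q - 2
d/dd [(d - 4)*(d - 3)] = 2*d - 7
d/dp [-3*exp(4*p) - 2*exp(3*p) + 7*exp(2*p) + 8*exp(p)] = (-12*exp(3*p) - 6*exp(2*p) + 14*exp(p) + 8)*exp(p)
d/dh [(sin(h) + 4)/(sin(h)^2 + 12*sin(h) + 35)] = (-8*sin(h) + cos(h)^2 - 14)*cos(h)/(sin(h)^2 + 12*sin(h) + 35)^2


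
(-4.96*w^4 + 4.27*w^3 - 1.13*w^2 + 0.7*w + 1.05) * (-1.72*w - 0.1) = 8.5312*w^5 - 6.8484*w^4 + 1.5166*w^3 - 1.091*w^2 - 1.876*w - 0.105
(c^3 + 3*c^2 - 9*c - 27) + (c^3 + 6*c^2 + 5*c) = 2*c^3 + 9*c^2 - 4*c - 27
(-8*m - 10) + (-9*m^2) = -9*m^2 - 8*m - 10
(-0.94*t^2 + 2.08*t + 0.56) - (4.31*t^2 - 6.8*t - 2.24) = -5.25*t^2 + 8.88*t + 2.8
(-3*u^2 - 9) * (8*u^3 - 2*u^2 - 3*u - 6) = -24*u^5 + 6*u^4 - 63*u^3 + 36*u^2 + 27*u + 54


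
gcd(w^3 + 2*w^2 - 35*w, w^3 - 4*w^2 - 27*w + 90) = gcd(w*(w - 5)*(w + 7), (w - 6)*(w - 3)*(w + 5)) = 1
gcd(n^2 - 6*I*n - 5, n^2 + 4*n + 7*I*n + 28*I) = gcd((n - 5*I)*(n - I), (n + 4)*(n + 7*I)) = 1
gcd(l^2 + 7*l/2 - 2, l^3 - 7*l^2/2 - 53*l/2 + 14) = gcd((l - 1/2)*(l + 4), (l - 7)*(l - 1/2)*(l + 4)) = l^2 + 7*l/2 - 2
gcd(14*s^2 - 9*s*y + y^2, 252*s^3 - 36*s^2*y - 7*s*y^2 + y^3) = -7*s + y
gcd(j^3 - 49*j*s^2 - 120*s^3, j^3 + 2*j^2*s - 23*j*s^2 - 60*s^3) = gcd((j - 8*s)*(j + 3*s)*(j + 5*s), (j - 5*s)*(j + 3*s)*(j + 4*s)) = j + 3*s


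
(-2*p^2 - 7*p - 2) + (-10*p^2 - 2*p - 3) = -12*p^2 - 9*p - 5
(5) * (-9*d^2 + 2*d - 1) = -45*d^2 + 10*d - 5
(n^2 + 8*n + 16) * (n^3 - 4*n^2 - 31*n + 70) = n^5 + 4*n^4 - 47*n^3 - 242*n^2 + 64*n + 1120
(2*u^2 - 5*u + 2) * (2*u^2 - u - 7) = 4*u^4 - 12*u^3 - 5*u^2 + 33*u - 14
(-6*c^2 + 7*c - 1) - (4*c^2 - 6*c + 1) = -10*c^2 + 13*c - 2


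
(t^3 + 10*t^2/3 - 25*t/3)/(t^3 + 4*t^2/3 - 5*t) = (t + 5)/(t + 3)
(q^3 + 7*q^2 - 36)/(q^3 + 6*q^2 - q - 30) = (q + 6)/(q + 5)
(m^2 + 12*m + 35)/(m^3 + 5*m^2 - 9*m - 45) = (m + 7)/(m^2 - 9)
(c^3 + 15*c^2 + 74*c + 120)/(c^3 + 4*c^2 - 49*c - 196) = (c^2 + 11*c + 30)/(c^2 - 49)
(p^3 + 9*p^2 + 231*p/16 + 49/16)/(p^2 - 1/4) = (16*p^3 + 144*p^2 + 231*p + 49)/(4*(4*p^2 - 1))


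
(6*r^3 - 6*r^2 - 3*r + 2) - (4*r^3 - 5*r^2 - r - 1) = 2*r^3 - r^2 - 2*r + 3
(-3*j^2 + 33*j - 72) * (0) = 0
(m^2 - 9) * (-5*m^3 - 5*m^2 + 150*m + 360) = -5*m^5 - 5*m^4 + 195*m^3 + 405*m^2 - 1350*m - 3240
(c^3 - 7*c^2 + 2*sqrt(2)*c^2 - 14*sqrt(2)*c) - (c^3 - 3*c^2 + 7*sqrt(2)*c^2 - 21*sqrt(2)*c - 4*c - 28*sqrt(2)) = -5*sqrt(2)*c^2 - 4*c^2 + 4*c + 7*sqrt(2)*c + 28*sqrt(2)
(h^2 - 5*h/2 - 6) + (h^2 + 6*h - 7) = 2*h^2 + 7*h/2 - 13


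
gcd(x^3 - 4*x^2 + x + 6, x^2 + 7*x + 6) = x + 1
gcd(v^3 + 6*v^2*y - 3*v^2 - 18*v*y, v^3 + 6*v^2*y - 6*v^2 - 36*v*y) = v^2 + 6*v*y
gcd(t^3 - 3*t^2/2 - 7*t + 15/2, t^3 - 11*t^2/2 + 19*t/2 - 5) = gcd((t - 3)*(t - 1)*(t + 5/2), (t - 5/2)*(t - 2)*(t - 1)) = t - 1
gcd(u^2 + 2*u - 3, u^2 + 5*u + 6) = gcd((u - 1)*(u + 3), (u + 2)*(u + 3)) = u + 3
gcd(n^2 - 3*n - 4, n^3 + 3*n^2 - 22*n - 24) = n^2 - 3*n - 4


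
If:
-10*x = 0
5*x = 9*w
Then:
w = 0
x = 0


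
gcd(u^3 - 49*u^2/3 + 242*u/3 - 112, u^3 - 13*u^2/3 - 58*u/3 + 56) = u^2 - 25*u/3 + 14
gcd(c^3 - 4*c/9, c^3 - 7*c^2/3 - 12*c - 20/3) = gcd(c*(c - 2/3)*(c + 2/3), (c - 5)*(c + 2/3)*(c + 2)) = c + 2/3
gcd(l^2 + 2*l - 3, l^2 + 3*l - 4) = l - 1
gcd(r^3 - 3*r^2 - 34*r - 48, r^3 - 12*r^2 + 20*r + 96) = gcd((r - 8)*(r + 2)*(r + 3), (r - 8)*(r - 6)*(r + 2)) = r^2 - 6*r - 16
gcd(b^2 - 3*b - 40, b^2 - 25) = b + 5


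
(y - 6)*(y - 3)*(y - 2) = y^3 - 11*y^2 + 36*y - 36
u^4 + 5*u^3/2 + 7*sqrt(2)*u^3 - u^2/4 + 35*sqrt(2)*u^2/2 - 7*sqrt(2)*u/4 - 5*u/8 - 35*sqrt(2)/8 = (u - 1/2)*(u + 1/2)*(u + 5/2)*(u + 7*sqrt(2))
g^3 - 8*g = g*(g - 2*sqrt(2))*(g + 2*sqrt(2))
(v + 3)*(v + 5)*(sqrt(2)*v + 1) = sqrt(2)*v^3 + v^2 + 8*sqrt(2)*v^2 + 8*v + 15*sqrt(2)*v + 15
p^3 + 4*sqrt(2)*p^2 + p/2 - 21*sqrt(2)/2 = (p - sqrt(2))*(p + 3*sqrt(2)/2)*(p + 7*sqrt(2)/2)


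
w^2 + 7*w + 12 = (w + 3)*(w + 4)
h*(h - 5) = h^2 - 5*h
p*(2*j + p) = 2*j*p + p^2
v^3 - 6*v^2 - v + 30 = (v - 5)*(v - 3)*(v + 2)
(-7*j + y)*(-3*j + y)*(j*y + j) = 21*j^3*y + 21*j^3 - 10*j^2*y^2 - 10*j^2*y + j*y^3 + j*y^2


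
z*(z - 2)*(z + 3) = z^3 + z^2 - 6*z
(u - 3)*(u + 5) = u^2 + 2*u - 15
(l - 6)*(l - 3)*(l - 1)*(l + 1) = l^4 - 9*l^3 + 17*l^2 + 9*l - 18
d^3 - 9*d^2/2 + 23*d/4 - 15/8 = (d - 5/2)*(d - 3/2)*(d - 1/2)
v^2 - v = v*(v - 1)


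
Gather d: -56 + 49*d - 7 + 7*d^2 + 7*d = 7*d^2 + 56*d - 63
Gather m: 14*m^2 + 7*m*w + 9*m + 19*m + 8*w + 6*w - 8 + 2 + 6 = 14*m^2 + m*(7*w + 28) + 14*w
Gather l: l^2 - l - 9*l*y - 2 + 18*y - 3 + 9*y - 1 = l^2 + l*(-9*y - 1) + 27*y - 6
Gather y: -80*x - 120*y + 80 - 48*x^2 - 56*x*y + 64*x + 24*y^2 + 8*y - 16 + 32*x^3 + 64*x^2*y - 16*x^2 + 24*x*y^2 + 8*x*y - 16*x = 32*x^3 - 64*x^2 - 32*x + y^2*(24*x + 24) + y*(64*x^2 - 48*x - 112) + 64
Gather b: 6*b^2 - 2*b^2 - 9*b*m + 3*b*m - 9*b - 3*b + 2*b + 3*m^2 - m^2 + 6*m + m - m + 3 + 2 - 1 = 4*b^2 + b*(-6*m - 10) + 2*m^2 + 6*m + 4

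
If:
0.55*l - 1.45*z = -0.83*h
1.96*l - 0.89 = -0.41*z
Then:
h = 1.88560363904598*z - 0.300897467420703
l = 0.454081632653061 - 0.209183673469388*z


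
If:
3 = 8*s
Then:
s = 3/8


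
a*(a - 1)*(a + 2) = a^3 + a^2 - 2*a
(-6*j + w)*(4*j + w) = -24*j^2 - 2*j*w + w^2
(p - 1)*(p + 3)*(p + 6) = p^3 + 8*p^2 + 9*p - 18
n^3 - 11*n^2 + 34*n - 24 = (n - 6)*(n - 4)*(n - 1)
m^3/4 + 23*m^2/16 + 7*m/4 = m*(m/4 + 1)*(m + 7/4)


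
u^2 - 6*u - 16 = (u - 8)*(u + 2)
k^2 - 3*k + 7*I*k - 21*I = (k - 3)*(k + 7*I)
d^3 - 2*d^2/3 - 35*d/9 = d*(d - 7/3)*(d + 5/3)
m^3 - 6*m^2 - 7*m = m*(m - 7)*(m + 1)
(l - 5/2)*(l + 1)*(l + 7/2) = l^3 + 2*l^2 - 31*l/4 - 35/4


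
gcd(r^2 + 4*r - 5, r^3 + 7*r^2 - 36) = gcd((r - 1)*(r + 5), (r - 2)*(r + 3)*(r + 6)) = 1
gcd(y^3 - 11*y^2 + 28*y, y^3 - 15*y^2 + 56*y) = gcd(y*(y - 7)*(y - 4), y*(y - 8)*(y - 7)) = y^2 - 7*y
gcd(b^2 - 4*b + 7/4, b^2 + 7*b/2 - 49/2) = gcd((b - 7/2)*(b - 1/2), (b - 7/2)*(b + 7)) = b - 7/2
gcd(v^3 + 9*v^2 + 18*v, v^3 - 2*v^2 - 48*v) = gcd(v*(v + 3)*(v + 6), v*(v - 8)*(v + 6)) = v^2 + 6*v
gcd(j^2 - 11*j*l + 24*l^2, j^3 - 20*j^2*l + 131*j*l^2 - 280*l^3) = j - 8*l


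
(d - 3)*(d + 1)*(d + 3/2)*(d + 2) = d^4 + 3*d^3/2 - 7*d^2 - 33*d/2 - 9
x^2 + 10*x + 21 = (x + 3)*(x + 7)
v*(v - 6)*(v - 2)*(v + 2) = v^4 - 6*v^3 - 4*v^2 + 24*v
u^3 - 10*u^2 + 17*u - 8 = (u - 8)*(u - 1)^2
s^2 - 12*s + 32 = (s - 8)*(s - 4)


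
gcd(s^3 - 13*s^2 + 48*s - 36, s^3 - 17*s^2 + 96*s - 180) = s^2 - 12*s + 36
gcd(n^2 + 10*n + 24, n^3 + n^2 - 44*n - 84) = n + 6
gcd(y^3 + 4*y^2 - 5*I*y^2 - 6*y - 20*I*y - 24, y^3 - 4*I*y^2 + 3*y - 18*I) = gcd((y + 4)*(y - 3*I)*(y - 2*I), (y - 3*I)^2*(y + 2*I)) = y - 3*I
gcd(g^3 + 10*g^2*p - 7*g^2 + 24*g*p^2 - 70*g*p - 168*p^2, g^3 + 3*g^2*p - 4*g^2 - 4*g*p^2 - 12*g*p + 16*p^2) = g + 4*p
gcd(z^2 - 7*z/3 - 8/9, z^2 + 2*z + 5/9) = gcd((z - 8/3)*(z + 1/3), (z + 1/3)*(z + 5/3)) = z + 1/3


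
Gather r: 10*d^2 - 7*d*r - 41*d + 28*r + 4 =10*d^2 - 41*d + r*(28 - 7*d) + 4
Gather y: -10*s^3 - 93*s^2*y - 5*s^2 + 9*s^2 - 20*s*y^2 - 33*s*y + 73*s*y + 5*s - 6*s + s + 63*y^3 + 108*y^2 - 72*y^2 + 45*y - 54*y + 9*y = -10*s^3 + 4*s^2 + 63*y^3 + y^2*(36 - 20*s) + y*(-93*s^2 + 40*s)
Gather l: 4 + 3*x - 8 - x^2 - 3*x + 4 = -x^2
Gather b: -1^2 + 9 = 8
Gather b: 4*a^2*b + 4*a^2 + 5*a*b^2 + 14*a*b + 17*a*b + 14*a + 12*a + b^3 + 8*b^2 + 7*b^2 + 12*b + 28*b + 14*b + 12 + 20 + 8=4*a^2 + 26*a + b^3 + b^2*(5*a + 15) + b*(4*a^2 + 31*a + 54) + 40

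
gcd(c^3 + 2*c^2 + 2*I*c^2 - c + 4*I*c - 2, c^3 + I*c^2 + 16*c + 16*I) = c + I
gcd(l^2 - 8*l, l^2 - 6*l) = l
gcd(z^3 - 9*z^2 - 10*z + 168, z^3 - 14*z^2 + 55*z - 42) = z^2 - 13*z + 42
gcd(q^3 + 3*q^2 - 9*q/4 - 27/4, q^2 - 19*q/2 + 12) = q - 3/2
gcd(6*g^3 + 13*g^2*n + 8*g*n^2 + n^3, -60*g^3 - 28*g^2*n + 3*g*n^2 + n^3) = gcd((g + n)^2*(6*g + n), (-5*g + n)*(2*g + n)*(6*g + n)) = 6*g + n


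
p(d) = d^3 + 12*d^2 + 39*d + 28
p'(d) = 3*d^2 + 24*d + 39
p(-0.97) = 0.55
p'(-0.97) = 18.54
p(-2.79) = -9.12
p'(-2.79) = -4.61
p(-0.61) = 8.45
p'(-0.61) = 25.48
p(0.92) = 74.82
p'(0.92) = 63.62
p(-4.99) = 7.94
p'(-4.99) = -6.06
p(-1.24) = -3.82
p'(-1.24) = 13.85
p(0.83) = 69.21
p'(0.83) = 60.99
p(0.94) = 76.09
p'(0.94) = 64.21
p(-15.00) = -1232.00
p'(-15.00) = 354.00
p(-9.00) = -80.00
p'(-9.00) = 66.00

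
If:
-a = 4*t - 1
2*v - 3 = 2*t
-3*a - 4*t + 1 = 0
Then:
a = 0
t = 1/4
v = 7/4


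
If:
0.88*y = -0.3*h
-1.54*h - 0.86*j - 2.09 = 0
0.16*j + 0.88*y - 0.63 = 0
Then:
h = -1.74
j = 0.68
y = 0.59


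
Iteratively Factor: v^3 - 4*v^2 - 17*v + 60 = (v - 3)*(v^2 - v - 20) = (v - 3)*(v + 4)*(v - 5)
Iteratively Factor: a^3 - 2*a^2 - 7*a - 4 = (a - 4)*(a^2 + 2*a + 1) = (a - 4)*(a + 1)*(a + 1)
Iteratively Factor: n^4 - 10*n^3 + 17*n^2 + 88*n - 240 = (n - 4)*(n^3 - 6*n^2 - 7*n + 60) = (n - 4)^2*(n^2 - 2*n - 15) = (n - 5)*(n - 4)^2*(n + 3)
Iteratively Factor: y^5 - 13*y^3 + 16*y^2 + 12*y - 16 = (y + 4)*(y^4 - 4*y^3 + 3*y^2 + 4*y - 4) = (y - 2)*(y + 4)*(y^3 - 2*y^2 - y + 2) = (y - 2)^2*(y + 4)*(y^2 - 1) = (y - 2)^2*(y - 1)*(y + 4)*(y + 1)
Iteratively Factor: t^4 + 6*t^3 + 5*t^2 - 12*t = (t)*(t^3 + 6*t^2 + 5*t - 12) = t*(t + 3)*(t^2 + 3*t - 4) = t*(t + 3)*(t + 4)*(t - 1)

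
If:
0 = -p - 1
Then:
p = -1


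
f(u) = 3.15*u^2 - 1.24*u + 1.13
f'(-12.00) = -76.84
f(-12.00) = 469.61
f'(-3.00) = -20.14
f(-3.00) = 33.20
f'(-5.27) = -34.44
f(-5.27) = 95.15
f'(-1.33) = -9.62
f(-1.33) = 8.35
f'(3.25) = 19.24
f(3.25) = 30.37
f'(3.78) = 22.57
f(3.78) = 41.45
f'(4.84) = 29.25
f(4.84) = 68.92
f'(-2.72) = -18.38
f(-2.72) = 27.81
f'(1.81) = 10.16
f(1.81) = 9.21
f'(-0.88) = -6.78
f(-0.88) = 4.66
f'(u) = 6.3*u - 1.24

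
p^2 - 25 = (p - 5)*(p + 5)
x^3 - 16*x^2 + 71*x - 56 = (x - 8)*(x - 7)*(x - 1)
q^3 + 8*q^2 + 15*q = q*(q + 3)*(q + 5)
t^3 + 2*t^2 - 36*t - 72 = (t - 6)*(t + 2)*(t + 6)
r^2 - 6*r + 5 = (r - 5)*(r - 1)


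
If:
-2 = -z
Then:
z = 2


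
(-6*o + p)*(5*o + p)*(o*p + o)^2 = -30*o^4*p^2 - 60*o^4*p - 30*o^4 - o^3*p^3 - 2*o^3*p^2 - o^3*p + o^2*p^4 + 2*o^2*p^3 + o^2*p^2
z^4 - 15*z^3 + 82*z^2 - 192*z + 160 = (z - 5)*(z - 4)^2*(z - 2)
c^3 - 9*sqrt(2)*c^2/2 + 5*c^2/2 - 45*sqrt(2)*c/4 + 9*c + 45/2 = (c + 5/2)*(c - 3*sqrt(2))*(c - 3*sqrt(2)/2)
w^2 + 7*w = w*(w + 7)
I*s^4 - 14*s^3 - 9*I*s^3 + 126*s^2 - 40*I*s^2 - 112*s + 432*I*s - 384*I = (s - 8)*(s + 6*I)*(s + 8*I)*(I*s - I)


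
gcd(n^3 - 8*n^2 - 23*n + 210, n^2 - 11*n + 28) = n - 7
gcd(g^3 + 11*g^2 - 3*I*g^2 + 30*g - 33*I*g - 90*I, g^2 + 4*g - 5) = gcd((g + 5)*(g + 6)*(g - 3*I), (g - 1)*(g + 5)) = g + 5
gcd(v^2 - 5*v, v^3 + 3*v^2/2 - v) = v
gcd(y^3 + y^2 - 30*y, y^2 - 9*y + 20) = y - 5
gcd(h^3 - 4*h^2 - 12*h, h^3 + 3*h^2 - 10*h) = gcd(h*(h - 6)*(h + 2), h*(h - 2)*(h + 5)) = h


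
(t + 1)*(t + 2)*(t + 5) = t^3 + 8*t^2 + 17*t + 10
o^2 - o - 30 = (o - 6)*(o + 5)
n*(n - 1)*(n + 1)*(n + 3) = n^4 + 3*n^3 - n^2 - 3*n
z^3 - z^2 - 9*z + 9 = (z - 3)*(z - 1)*(z + 3)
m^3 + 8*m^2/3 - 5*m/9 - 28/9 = (m - 1)*(m + 4/3)*(m + 7/3)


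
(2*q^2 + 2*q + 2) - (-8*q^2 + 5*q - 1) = 10*q^2 - 3*q + 3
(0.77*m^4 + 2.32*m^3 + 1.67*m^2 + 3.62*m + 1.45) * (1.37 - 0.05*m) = -0.0385*m^5 + 0.9389*m^4 + 3.0949*m^3 + 2.1069*m^2 + 4.8869*m + 1.9865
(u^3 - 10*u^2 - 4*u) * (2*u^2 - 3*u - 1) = 2*u^5 - 23*u^4 + 21*u^3 + 22*u^2 + 4*u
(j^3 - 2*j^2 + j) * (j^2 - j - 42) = j^5 - 3*j^4 - 39*j^3 + 83*j^2 - 42*j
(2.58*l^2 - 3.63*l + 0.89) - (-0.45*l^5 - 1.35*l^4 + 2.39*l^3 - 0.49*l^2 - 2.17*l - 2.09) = 0.45*l^5 + 1.35*l^4 - 2.39*l^3 + 3.07*l^2 - 1.46*l + 2.98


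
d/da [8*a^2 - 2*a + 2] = 16*a - 2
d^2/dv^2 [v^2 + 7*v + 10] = 2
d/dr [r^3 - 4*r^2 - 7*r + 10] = 3*r^2 - 8*r - 7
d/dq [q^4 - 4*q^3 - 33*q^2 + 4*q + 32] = 4*q^3 - 12*q^2 - 66*q + 4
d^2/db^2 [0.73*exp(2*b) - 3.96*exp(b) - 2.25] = (2.92*exp(b) - 3.96)*exp(b)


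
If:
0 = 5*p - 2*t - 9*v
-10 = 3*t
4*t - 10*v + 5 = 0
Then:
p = -17/6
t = -10/3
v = -5/6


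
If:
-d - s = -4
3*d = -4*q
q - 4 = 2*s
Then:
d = 48/5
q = -36/5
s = -28/5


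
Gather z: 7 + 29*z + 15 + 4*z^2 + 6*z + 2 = 4*z^2 + 35*z + 24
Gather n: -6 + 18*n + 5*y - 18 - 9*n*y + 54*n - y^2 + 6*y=n*(72 - 9*y) - y^2 + 11*y - 24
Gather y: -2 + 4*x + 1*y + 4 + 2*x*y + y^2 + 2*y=4*x + y^2 + y*(2*x + 3) + 2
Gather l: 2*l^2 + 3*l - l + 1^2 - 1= 2*l^2 + 2*l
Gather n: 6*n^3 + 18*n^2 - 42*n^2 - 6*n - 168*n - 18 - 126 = 6*n^3 - 24*n^2 - 174*n - 144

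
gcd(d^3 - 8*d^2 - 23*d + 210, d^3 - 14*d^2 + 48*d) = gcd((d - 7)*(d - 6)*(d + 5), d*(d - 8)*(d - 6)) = d - 6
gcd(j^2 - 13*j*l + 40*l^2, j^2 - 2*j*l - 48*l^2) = j - 8*l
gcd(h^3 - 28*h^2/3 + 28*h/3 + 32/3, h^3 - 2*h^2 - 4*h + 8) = h - 2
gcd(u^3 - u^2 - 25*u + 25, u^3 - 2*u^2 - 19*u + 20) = u^2 - 6*u + 5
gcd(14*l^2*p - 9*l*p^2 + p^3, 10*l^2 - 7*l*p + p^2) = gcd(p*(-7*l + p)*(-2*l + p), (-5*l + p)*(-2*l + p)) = -2*l + p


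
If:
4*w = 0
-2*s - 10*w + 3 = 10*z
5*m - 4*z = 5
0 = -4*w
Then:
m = 4*z/5 + 1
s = 3/2 - 5*z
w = 0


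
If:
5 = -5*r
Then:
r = -1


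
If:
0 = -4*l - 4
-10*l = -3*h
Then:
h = -10/3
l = -1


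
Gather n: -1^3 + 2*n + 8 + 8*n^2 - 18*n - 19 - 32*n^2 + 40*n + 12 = -24*n^2 + 24*n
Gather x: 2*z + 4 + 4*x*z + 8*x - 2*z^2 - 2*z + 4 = x*(4*z + 8) - 2*z^2 + 8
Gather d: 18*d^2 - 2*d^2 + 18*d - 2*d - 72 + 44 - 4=16*d^2 + 16*d - 32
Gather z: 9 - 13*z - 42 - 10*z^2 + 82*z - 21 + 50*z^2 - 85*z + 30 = 40*z^2 - 16*z - 24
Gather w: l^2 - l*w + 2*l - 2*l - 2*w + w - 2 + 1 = l^2 + w*(-l - 1) - 1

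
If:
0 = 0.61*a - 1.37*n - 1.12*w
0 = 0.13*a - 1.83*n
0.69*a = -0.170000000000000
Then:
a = -0.25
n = -0.02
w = -0.11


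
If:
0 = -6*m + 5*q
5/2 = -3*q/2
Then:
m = -25/18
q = -5/3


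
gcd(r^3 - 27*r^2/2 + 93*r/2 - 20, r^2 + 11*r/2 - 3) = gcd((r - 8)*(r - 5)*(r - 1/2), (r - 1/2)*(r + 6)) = r - 1/2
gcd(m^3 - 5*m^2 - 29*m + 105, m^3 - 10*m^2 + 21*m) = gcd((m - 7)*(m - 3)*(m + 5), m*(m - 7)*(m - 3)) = m^2 - 10*m + 21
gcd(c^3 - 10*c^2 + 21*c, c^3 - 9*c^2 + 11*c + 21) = c^2 - 10*c + 21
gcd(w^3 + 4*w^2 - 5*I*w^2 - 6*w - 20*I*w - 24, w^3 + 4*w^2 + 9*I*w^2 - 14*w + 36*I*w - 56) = w + 4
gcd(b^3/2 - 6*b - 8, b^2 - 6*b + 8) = b - 4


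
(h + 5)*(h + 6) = h^2 + 11*h + 30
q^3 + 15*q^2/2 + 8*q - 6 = (q - 1/2)*(q + 2)*(q + 6)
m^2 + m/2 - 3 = (m - 3/2)*(m + 2)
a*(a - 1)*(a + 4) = a^3 + 3*a^2 - 4*a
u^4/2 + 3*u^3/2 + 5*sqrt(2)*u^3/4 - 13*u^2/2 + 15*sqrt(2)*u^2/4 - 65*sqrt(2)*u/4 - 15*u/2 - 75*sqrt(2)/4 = (u/2 + 1/2)*(u - 3)*(u + 5)*(u + 5*sqrt(2)/2)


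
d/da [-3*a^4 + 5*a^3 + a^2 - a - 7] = -12*a^3 + 15*a^2 + 2*a - 1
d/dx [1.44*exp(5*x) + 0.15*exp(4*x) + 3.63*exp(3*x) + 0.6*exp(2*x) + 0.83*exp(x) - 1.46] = (7.2*exp(4*x) + 0.6*exp(3*x) + 10.89*exp(2*x) + 1.2*exp(x) + 0.83)*exp(x)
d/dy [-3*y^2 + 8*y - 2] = 8 - 6*y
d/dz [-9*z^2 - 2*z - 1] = -18*z - 2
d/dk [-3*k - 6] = -3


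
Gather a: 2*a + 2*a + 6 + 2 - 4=4*a + 4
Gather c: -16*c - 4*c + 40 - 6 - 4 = 30 - 20*c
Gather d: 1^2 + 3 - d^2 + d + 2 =-d^2 + d + 6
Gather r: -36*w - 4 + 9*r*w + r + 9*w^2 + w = r*(9*w + 1) + 9*w^2 - 35*w - 4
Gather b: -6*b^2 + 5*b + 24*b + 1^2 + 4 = -6*b^2 + 29*b + 5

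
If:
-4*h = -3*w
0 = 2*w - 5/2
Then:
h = 15/16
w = 5/4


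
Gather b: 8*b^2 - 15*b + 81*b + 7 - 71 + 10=8*b^2 + 66*b - 54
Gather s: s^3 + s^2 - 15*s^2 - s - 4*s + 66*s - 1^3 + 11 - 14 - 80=s^3 - 14*s^2 + 61*s - 84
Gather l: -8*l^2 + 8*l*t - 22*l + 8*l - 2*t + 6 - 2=-8*l^2 + l*(8*t - 14) - 2*t + 4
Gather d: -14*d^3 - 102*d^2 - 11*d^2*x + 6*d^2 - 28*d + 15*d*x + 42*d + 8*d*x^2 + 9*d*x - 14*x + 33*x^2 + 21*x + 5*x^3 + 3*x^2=-14*d^3 + d^2*(-11*x - 96) + d*(8*x^2 + 24*x + 14) + 5*x^3 + 36*x^2 + 7*x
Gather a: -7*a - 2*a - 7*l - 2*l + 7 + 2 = -9*a - 9*l + 9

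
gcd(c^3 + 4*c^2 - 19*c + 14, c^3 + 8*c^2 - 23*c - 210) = c + 7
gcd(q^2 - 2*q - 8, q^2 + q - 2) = q + 2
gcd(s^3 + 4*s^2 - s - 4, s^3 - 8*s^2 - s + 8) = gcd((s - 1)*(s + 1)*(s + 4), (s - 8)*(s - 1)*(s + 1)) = s^2 - 1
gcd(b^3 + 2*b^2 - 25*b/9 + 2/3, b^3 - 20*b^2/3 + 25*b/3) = 1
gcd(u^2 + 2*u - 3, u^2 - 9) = u + 3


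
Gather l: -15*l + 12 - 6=6 - 15*l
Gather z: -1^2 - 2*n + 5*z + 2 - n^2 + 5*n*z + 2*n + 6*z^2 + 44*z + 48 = -n^2 + 6*z^2 + z*(5*n + 49) + 49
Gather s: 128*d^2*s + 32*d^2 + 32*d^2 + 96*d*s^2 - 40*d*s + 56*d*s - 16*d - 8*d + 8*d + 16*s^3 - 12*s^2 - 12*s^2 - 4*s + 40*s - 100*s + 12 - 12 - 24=64*d^2 - 16*d + 16*s^3 + s^2*(96*d - 24) + s*(128*d^2 + 16*d - 64) - 24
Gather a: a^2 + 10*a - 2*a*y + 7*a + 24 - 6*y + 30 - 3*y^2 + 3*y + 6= a^2 + a*(17 - 2*y) - 3*y^2 - 3*y + 60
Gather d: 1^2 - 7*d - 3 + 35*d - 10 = 28*d - 12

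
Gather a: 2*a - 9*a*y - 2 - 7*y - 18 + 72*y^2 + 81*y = a*(2 - 9*y) + 72*y^2 + 74*y - 20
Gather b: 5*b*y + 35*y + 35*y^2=5*b*y + 35*y^2 + 35*y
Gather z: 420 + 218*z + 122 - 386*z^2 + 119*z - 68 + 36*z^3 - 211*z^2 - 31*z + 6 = 36*z^3 - 597*z^2 + 306*z + 480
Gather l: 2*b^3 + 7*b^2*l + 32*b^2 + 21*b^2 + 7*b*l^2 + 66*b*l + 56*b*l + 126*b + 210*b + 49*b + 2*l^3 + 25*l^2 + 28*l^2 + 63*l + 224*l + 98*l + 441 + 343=2*b^3 + 53*b^2 + 385*b + 2*l^3 + l^2*(7*b + 53) + l*(7*b^2 + 122*b + 385) + 784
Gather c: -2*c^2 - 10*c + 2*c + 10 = -2*c^2 - 8*c + 10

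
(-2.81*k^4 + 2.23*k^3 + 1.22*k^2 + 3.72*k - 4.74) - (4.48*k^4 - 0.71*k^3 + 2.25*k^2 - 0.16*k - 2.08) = -7.29*k^4 + 2.94*k^3 - 1.03*k^2 + 3.88*k - 2.66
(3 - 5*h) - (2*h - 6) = 9 - 7*h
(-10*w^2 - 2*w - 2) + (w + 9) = -10*w^2 - w + 7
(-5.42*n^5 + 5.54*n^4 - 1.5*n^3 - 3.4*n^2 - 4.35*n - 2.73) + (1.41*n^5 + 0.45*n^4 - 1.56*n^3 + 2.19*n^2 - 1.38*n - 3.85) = -4.01*n^5 + 5.99*n^4 - 3.06*n^3 - 1.21*n^2 - 5.73*n - 6.58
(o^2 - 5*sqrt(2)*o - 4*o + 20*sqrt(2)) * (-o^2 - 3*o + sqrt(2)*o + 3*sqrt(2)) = -o^4 + o^3 + 6*sqrt(2)*o^3 - 6*sqrt(2)*o^2 + 2*o^2 - 72*sqrt(2)*o + 10*o + 120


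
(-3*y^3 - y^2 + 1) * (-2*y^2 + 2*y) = 6*y^5 - 4*y^4 - 2*y^3 - 2*y^2 + 2*y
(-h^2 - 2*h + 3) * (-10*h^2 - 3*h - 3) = 10*h^4 + 23*h^3 - 21*h^2 - 3*h - 9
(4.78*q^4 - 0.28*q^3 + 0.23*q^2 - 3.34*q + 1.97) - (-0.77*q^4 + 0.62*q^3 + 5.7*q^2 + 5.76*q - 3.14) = 5.55*q^4 - 0.9*q^3 - 5.47*q^2 - 9.1*q + 5.11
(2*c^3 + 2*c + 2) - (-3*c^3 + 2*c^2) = 5*c^3 - 2*c^2 + 2*c + 2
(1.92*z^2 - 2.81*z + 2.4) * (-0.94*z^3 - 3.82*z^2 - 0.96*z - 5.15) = -1.8048*z^5 - 4.693*z^4 + 6.635*z^3 - 16.3584*z^2 + 12.1675*z - 12.36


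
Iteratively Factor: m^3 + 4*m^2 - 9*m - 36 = (m - 3)*(m^2 + 7*m + 12) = (m - 3)*(m + 3)*(m + 4)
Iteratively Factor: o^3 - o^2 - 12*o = (o + 3)*(o^2 - 4*o) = (o - 4)*(o + 3)*(o)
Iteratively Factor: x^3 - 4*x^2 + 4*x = (x - 2)*(x^2 - 2*x) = (x - 2)^2*(x)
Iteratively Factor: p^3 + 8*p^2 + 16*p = (p + 4)*(p^2 + 4*p) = p*(p + 4)*(p + 4)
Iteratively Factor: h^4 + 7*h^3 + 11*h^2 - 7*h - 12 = (h + 4)*(h^3 + 3*h^2 - h - 3) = (h + 1)*(h + 4)*(h^2 + 2*h - 3) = (h - 1)*(h + 1)*(h + 4)*(h + 3)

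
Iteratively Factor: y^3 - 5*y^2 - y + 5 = (y - 1)*(y^2 - 4*y - 5) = (y - 5)*(y - 1)*(y + 1)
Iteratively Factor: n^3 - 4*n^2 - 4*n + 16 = (n + 2)*(n^2 - 6*n + 8) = (n - 4)*(n + 2)*(n - 2)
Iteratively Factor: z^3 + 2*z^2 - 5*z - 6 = (z + 1)*(z^2 + z - 6) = (z + 1)*(z + 3)*(z - 2)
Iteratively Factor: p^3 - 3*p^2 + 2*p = (p - 1)*(p^2 - 2*p) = p*(p - 1)*(p - 2)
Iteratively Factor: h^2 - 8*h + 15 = (h - 3)*(h - 5)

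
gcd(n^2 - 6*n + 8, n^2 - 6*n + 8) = n^2 - 6*n + 8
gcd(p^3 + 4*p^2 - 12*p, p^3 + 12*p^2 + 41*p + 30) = p + 6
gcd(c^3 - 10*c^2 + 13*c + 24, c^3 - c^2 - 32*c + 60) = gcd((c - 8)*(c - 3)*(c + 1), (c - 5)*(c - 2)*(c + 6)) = 1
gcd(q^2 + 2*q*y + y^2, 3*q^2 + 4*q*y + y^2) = q + y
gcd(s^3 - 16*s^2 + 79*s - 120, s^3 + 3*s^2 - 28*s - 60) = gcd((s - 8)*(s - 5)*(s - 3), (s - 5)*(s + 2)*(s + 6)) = s - 5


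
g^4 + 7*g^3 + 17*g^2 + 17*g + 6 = (g + 1)^2*(g + 2)*(g + 3)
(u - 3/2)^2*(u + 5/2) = u^3 - u^2/2 - 21*u/4 + 45/8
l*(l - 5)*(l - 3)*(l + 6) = l^4 - 2*l^3 - 33*l^2 + 90*l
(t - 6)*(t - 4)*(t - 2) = t^3 - 12*t^2 + 44*t - 48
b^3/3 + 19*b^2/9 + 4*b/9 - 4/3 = (b/3 + 1/3)*(b - 2/3)*(b + 6)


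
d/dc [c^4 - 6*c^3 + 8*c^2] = 2*c*(2*c^2 - 9*c + 8)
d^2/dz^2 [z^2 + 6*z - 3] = 2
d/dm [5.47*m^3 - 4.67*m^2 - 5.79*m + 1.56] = 16.41*m^2 - 9.34*m - 5.79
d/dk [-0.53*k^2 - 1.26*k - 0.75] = -1.06*k - 1.26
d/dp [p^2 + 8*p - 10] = 2*p + 8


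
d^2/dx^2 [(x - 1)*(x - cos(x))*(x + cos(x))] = 2*x*cos(2*x) + 6*x - 2*sqrt(2)*cos(2*x + pi/4) - 2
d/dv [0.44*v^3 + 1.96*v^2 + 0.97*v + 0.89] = 1.32*v^2 + 3.92*v + 0.97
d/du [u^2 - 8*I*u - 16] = 2*u - 8*I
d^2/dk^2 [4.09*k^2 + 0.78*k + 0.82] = 8.18000000000000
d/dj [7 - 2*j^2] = -4*j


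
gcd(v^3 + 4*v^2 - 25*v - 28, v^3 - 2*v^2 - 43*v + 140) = v^2 + 3*v - 28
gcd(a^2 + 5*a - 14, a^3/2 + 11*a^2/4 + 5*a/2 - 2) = 1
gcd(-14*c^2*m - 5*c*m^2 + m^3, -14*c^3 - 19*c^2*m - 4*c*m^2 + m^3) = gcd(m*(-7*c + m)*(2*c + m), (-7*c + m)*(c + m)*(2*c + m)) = 14*c^2 + 5*c*m - m^2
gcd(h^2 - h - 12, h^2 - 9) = h + 3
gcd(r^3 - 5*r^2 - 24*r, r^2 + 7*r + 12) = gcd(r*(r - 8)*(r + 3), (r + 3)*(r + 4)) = r + 3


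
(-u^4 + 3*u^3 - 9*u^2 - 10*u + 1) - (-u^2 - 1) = -u^4 + 3*u^3 - 8*u^2 - 10*u + 2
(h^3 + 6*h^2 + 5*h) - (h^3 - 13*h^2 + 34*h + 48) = 19*h^2 - 29*h - 48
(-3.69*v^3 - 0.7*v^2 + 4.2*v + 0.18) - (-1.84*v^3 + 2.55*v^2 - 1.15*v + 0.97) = -1.85*v^3 - 3.25*v^2 + 5.35*v - 0.79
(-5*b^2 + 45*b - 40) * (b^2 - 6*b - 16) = -5*b^4 + 75*b^3 - 230*b^2 - 480*b + 640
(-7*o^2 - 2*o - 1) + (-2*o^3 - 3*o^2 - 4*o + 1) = -2*o^3 - 10*o^2 - 6*o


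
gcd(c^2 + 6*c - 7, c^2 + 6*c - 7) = c^2 + 6*c - 7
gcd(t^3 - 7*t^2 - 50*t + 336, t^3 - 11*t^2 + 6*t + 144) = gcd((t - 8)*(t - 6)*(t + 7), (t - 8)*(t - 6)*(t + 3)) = t^2 - 14*t + 48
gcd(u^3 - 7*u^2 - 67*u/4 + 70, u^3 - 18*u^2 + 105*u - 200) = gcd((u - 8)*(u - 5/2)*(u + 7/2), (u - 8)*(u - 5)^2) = u - 8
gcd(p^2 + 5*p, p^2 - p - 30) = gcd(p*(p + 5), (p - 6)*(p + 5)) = p + 5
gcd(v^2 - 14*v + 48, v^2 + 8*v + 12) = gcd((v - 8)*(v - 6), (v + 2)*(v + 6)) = 1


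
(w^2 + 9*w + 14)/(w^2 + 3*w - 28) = (w + 2)/(w - 4)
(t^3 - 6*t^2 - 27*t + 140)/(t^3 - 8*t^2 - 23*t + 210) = (t - 4)/(t - 6)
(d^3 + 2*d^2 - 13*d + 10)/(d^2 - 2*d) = d + 4 - 5/d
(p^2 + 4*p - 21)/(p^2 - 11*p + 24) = (p + 7)/(p - 8)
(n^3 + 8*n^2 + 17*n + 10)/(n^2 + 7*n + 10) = n + 1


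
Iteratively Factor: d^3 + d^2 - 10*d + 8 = (d + 4)*(d^2 - 3*d + 2) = (d - 1)*(d + 4)*(d - 2)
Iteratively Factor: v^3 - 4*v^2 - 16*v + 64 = (v + 4)*(v^2 - 8*v + 16) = (v - 4)*(v + 4)*(v - 4)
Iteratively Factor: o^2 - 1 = (o + 1)*(o - 1)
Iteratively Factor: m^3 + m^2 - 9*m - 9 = (m + 1)*(m^2 - 9) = (m + 1)*(m + 3)*(m - 3)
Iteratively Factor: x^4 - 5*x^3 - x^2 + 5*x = (x)*(x^3 - 5*x^2 - x + 5) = x*(x - 5)*(x^2 - 1) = x*(x - 5)*(x + 1)*(x - 1)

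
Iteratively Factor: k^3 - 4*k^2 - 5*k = (k - 5)*(k^2 + k) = (k - 5)*(k + 1)*(k)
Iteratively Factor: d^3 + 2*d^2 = (d + 2)*(d^2) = d*(d + 2)*(d)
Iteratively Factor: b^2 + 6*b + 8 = (b + 4)*(b + 2)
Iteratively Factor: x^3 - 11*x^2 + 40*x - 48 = (x - 4)*(x^2 - 7*x + 12) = (x - 4)*(x - 3)*(x - 4)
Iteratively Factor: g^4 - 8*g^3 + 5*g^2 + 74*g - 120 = (g - 5)*(g^3 - 3*g^2 - 10*g + 24) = (g - 5)*(g - 2)*(g^2 - g - 12) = (g - 5)*(g - 2)*(g + 3)*(g - 4)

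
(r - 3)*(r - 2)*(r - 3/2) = r^3 - 13*r^2/2 + 27*r/2 - 9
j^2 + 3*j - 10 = (j - 2)*(j + 5)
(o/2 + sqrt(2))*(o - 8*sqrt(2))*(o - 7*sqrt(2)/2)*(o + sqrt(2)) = o^4/2 - 17*sqrt(2)*o^3/4 - 9*o^2/2 + 61*sqrt(2)*o + 112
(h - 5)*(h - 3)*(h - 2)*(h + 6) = h^4 - 4*h^3 - 29*h^2 + 156*h - 180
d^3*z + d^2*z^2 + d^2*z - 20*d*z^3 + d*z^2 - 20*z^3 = (d - 4*z)*(d + 5*z)*(d*z + z)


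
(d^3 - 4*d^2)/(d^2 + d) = d*(d - 4)/(d + 1)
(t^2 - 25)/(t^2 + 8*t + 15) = (t - 5)/(t + 3)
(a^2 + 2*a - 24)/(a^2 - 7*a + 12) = (a + 6)/(a - 3)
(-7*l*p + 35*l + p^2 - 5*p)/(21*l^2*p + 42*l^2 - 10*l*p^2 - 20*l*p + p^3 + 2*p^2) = (p - 5)/(-3*l*p - 6*l + p^2 + 2*p)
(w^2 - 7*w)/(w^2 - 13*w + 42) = w/(w - 6)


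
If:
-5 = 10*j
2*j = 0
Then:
No Solution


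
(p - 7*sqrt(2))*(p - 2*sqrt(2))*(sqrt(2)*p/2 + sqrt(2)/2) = sqrt(2)*p^3/2 - 9*p^2 + sqrt(2)*p^2/2 - 9*p + 14*sqrt(2)*p + 14*sqrt(2)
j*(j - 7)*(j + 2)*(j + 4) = j^4 - j^3 - 34*j^2 - 56*j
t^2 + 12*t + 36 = (t + 6)^2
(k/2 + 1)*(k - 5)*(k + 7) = k^3/2 + 2*k^2 - 31*k/2 - 35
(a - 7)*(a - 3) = a^2 - 10*a + 21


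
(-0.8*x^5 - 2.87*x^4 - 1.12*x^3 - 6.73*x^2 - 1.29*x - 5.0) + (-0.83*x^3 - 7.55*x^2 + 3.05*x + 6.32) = -0.8*x^5 - 2.87*x^4 - 1.95*x^3 - 14.28*x^2 + 1.76*x + 1.32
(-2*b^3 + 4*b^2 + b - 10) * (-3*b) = 6*b^4 - 12*b^3 - 3*b^2 + 30*b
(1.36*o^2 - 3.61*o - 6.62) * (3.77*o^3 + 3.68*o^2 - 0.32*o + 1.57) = 5.1272*o^5 - 8.6049*o^4 - 38.6774*o^3 - 21.0712*o^2 - 3.5493*o - 10.3934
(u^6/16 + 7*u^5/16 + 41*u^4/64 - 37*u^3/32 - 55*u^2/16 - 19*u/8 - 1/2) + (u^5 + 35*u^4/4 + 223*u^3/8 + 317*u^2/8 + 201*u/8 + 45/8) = u^6/16 + 23*u^5/16 + 601*u^4/64 + 855*u^3/32 + 579*u^2/16 + 91*u/4 + 41/8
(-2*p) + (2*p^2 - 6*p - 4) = 2*p^2 - 8*p - 4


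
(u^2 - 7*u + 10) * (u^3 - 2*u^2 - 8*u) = u^5 - 9*u^4 + 16*u^3 + 36*u^2 - 80*u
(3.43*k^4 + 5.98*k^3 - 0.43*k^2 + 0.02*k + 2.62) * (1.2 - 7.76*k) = -26.6168*k^5 - 42.2888*k^4 + 10.5128*k^3 - 0.6712*k^2 - 20.3072*k + 3.144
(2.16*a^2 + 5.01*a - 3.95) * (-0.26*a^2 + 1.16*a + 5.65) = -0.5616*a^4 + 1.203*a^3 + 19.0426*a^2 + 23.7245*a - 22.3175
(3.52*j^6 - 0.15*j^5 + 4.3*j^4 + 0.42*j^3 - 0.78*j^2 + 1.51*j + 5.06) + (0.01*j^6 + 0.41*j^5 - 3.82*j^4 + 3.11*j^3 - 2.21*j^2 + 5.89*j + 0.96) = 3.53*j^6 + 0.26*j^5 + 0.48*j^4 + 3.53*j^3 - 2.99*j^2 + 7.4*j + 6.02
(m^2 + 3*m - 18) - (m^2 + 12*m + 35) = -9*m - 53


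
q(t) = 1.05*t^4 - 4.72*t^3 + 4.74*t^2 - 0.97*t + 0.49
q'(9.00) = 1999.19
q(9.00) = 3823.87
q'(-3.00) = -270.25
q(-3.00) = 258.55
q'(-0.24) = -4.12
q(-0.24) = 1.06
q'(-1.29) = -45.78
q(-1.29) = 22.67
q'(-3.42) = -367.02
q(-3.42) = 391.70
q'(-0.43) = -8.00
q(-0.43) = 2.19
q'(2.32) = -2.75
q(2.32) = -4.77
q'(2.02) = -4.98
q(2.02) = -3.55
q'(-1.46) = -58.07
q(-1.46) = 31.47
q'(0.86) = -0.62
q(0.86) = 0.73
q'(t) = 4.2*t^3 - 14.16*t^2 + 9.48*t - 0.97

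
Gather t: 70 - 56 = 14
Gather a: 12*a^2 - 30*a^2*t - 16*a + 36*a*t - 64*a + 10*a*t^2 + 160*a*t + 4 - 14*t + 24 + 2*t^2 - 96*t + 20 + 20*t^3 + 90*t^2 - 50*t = a^2*(12 - 30*t) + a*(10*t^2 + 196*t - 80) + 20*t^3 + 92*t^2 - 160*t + 48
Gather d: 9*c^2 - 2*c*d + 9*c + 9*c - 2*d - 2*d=9*c^2 + 18*c + d*(-2*c - 4)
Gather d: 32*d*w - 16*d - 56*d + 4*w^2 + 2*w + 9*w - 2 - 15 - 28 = d*(32*w - 72) + 4*w^2 + 11*w - 45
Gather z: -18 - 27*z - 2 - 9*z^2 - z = -9*z^2 - 28*z - 20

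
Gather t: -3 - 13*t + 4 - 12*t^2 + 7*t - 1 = -12*t^2 - 6*t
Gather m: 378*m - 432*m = -54*m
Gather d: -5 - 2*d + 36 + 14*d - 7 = 12*d + 24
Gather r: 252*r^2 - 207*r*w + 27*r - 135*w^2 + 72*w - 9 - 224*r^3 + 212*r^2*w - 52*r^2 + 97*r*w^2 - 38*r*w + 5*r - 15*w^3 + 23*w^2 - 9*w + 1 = -224*r^3 + r^2*(212*w + 200) + r*(97*w^2 - 245*w + 32) - 15*w^3 - 112*w^2 + 63*w - 8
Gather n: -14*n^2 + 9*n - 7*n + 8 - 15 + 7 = -14*n^2 + 2*n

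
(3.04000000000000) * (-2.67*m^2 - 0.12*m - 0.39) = -8.1168*m^2 - 0.3648*m - 1.1856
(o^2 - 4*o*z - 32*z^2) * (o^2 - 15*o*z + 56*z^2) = o^4 - 19*o^3*z + 84*o^2*z^2 + 256*o*z^3 - 1792*z^4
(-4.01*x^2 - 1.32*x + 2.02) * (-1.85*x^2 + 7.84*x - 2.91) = 7.4185*x^4 - 28.9964*x^3 - 2.4167*x^2 + 19.678*x - 5.8782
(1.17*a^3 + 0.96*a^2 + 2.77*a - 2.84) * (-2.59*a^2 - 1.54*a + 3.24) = -3.0303*a^5 - 4.2882*a^4 - 4.8619*a^3 + 6.2002*a^2 + 13.3484*a - 9.2016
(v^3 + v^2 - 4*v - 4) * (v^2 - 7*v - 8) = v^5 - 6*v^4 - 19*v^3 + 16*v^2 + 60*v + 32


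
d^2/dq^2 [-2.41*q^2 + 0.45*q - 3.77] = -4.82000000000000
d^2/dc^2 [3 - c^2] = -2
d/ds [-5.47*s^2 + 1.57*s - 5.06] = 1.57 - 10.94*s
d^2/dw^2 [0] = 0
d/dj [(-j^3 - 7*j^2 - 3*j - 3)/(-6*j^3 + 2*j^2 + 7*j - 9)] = 2*(-22*j^4 - 25*j^3 - 35*j^2 + 69*j + 24)/(36*j^6 - 24*j^5 - 80*j^4 + 136*j^3 + 13*j^2 - 126*j + 81)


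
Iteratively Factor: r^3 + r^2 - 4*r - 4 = (r - 2)*(r^2 + 3*r + 2) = (r - 2)*(r + 2)*(r + 1)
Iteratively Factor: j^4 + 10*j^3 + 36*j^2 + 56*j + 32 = (j + 2)*(j^3 + 8*j^2 + 20*j + 16) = (j + 2)^2*(j^2 + 6*j + 8) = (j + 2)^3*(j + 4)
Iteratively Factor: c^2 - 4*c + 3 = (c - 3)*(c - 1)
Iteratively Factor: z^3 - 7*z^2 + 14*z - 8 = (z - 1)*(z^2 - 6*z + 8) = (z - 4)*(z - 1)*(z - 2)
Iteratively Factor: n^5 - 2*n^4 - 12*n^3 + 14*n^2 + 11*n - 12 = (n + 1)*(n^4 - 3*n^3 - 9*n^2 + 23*n - 12) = (n + 1)*(n + 3)*(n^3 - 6*n^2 + 9*n - 4) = (n - 1)*(n + 1)*(n + 3)*(n^2 - 5*n + 4) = (n - 1)^2*(n + 1)*(n + 3)*(n - 4)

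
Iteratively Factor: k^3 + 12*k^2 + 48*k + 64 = (k + 4)*(k^2 + 8*k + 16) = (k + 4)^2*(k + 4)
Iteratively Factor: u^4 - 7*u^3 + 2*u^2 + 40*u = (u)*(u^3 - 7*u^2 + 2*u + 40) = u*(u - 4)*(u^2 - 3*u - 10) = u*(u - 5)*(u - 4)*(u + 2)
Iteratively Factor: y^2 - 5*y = (y - 5)*(y)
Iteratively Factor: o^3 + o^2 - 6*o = (o)*(o^2 + o - 6) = o*(o + 3)*(o - 2)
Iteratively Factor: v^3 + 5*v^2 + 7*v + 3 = (v + 1)*(v^2 + 4*v + 3) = (v + 1)*(v + 3)*(v + 1)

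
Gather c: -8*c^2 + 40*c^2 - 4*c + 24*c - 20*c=32*c^2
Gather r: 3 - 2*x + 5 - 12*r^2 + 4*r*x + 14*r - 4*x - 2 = -12*r^2 + r*(4*x + 14) - 6*x + 6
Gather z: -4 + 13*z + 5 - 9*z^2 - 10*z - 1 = -9*z^2 + 3*z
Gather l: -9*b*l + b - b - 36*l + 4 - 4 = l*(-9*b - 36)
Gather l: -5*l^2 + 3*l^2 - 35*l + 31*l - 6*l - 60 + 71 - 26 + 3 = -2*l^2 - 10*l - 12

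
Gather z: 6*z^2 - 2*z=6*z^2 - 2*z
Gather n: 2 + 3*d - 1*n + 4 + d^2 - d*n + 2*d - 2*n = d^2 + 5*d + n*(-d - 3) + 6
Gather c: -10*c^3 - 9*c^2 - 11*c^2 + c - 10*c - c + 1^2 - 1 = -10*c^3 - 20*c^2 - 10*c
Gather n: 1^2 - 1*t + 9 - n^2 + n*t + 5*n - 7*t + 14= -n^2 + n*(t + 5) - 8*t + 24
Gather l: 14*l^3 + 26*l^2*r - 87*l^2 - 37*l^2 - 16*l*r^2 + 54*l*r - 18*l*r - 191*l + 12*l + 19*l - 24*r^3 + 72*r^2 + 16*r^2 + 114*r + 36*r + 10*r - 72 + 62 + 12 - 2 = 14*l^3 + l^2*(26*r - 124) + l*(-16*r^2 + 36*r - 160) - 24*r^3 + 88*r^2 + 160*r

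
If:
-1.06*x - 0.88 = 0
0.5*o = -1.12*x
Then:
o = 1.86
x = -0.83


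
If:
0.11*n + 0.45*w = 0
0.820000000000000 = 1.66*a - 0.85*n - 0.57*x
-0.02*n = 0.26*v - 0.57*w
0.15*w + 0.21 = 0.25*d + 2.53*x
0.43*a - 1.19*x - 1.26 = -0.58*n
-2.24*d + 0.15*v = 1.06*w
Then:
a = 1.22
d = 0.10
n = 1.38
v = -0.84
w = -0.34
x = 0.05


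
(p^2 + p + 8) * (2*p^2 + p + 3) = 2*p^4 + 3*p^3 + 20*p^2 + 11*p + 24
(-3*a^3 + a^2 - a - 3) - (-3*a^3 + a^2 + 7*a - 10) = 7 - 8*a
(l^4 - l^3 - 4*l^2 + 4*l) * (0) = 0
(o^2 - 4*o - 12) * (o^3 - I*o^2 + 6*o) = o^5 - 4*o^4 - I*o^4 - 6*o^3 + 4*I*o^3 - 24*o^2 + 12*I*o^2 - 72*o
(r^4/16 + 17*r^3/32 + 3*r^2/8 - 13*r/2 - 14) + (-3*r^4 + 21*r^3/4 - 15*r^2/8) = -47*r^4/16 + 185*r^3/32 - 3*r^2/2 - 13*r/2 - 14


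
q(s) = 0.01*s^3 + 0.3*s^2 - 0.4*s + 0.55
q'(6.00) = 4.28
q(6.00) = 11.11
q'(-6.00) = -2.92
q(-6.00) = 11.59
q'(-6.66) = -3.07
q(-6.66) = 13.57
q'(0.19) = -0.28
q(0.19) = 0.48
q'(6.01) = 4.29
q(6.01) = 11.15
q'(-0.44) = -0.66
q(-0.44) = 0.78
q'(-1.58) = -1.27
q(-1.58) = 1.89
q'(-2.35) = -1.64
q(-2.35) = 3.02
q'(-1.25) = -1.10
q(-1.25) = 1.50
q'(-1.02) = -0.98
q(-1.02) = 1.26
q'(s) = 0.03*s^2 + 0.6*s - 0.4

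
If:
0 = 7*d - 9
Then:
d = 9/7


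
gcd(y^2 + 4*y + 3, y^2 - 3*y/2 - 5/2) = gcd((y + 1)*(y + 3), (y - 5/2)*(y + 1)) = y + 1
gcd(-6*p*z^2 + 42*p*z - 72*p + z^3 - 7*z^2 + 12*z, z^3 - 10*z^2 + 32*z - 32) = z - 4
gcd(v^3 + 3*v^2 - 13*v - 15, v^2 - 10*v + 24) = 1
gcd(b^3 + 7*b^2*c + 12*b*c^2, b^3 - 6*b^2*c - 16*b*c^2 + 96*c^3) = b + 4*c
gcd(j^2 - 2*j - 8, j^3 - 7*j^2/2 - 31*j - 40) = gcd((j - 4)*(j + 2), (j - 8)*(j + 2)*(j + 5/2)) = j + 2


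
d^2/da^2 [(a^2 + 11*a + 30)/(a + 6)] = 0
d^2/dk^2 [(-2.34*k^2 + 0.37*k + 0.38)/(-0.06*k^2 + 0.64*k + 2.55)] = (0.177048*k^3 + 2.139912*k^2 - 0.252108*k + 31.211804)/(0.000216*k^6 - 0.006912*k^5 + 0.046188*k^4 + 0.325376*k^3 - 1.96299*k^2 - 12.4848*k - 16.581375)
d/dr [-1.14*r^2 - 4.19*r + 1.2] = -2.28*r - 4.19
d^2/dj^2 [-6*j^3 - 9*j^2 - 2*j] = -36*j - 18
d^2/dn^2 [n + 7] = 0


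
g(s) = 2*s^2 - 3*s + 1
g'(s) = 4*s - 3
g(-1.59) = 10.83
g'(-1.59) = -9.36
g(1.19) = 0.26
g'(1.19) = 1.76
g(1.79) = 2.04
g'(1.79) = 4.16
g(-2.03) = 15.33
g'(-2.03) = -11.12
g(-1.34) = 8.61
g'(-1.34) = -8.36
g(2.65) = 7.10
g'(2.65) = 7.60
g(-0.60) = 3.52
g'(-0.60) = -5.40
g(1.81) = 2.12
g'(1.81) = 4.24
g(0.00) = 1.00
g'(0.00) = -3.00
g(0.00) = 1.00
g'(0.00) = -3.00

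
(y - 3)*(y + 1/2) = y^2 - 5*y/2 - 3/2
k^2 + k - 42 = (k - 6)*(k + 7)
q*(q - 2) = q^2 - 2*q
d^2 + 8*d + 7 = (d + 1)*(d + 7)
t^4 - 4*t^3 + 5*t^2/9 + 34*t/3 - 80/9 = (t - 8/3)*(t - 2)*(t - 1)*(t + 5/3)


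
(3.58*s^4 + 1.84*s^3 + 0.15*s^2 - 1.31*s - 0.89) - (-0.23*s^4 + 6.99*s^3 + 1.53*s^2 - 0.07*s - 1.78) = 3.81*s^4 - 5.15*s^3 - 1.38*s^2 - 1.24*s + 0.89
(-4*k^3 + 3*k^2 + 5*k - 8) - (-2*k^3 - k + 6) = -2*k^3 + 3*k^2 + 6*k - 14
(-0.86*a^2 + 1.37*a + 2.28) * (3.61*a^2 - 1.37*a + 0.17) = -3.1046*a^4 + 6.1239*a^3 + 6.2077*a^2 - 2.8907*a + 0.3876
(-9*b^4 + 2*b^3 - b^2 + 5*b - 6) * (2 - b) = 9*b^5 - 20*b^4 + 5*b^3 - 7*b^2 + 16*b - 12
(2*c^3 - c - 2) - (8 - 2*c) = 2*c^3 + c - 10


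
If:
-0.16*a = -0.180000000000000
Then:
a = 1.12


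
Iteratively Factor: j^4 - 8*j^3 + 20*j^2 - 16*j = (j - 2)*(j^3 - 6*j^2 + 8*j) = (j - 2)^2*(j^2 - 4*j) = j*(j - 2)^2*(j - 4)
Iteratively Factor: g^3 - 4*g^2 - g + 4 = (g + 1)*(g^2 - 5*g + 4) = (g - 4)*(g + 1)*(g - 1)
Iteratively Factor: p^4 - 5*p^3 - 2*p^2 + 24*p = (p - 3)*(p^3 - 2*p^2 - 8*p) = (p - 4)*(p - 3)*(p^2 + 2*p) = (p - 4)*(p - 3)*(p + 2)*(p)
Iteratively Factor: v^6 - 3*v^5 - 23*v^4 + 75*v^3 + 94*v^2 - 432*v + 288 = (v - 2)*(v^5 - v^4 - 25*v^3 + 25*v^2 + 144*v - 144) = (v - 4)*(v - 2)*(v^4 + 3*v^3 - 13*v^2 - 27*v + 36) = (v - 4)*(v - 2)*(v - 1)*(v^3 + 4*v^2 - 9*v - 36) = (v - 4)*(v - 2)*(v - 1)*(v + 3)*(v^2 + v - 12) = (v - 4)*(v - 2)*(v - 1)*(v + 3)*(v + 4)*(v - 3)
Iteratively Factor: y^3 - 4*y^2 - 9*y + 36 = (y + 3)*(y^2 - 7*y + 12) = (y - 4)*(y + 3)*(y - 3)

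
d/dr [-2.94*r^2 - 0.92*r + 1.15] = -5.88*r - 0.92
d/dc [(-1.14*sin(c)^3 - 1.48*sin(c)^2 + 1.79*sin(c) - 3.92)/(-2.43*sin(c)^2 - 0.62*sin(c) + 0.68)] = (2.7702*sin(c)^4 + 1.4136*sin(c)^3 + 2.9417*sin(c)^2 - 21.064*sin(c) - 1.2132)*cos(c)/(5.9049*sin(c)^4 + 3.0132*sin(c)^3 - 2.9204*sin(c)^2 - 0.8432*sin(c) + 0.4624)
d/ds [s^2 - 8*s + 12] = 2*s - 8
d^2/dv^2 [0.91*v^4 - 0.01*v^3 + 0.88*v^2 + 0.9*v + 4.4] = 10.92*v^2 - 0.06*v + 1.76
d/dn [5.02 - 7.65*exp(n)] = -7.65*exp(n)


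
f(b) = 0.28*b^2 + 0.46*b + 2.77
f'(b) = 0.56*b + 0.46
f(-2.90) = 3.79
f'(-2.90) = -1.16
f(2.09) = 4.95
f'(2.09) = 1.63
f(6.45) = 17.39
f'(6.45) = 4.07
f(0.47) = 3.05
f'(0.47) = 0.72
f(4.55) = 10.66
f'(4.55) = 3.01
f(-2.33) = 3.22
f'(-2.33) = -0.84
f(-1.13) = 2.61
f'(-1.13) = -0.17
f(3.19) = 7.09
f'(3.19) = 2.25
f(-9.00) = 21.31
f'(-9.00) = -4.58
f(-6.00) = 10.09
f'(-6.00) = -2.90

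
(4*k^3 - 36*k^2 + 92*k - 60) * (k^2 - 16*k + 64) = 4*k^5 - 100*k^4 + 924*k^3 - 3836*k^2 + 6848*k - 3840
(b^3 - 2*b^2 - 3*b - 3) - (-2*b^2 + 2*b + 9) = b^3 - 5*b - 12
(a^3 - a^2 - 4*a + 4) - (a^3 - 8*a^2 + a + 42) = 7*a^2 - 5*a - 38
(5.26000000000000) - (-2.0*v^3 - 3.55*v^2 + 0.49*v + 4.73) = 2.0*v^3 + 3.55*v^2 - 0.49*v + 0.529999999999999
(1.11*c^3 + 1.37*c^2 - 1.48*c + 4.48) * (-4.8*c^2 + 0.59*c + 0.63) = -5.328*c^5 - 5.9211*c^4 + 8.6116*c^3 - 21.5141*c^2 + 1.7108*c + 2.8224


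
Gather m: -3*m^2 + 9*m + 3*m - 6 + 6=-3*m^2 + 12*m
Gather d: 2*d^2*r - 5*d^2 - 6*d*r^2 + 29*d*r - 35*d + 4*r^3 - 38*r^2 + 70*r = d^2*(2*r - 5) + d*(-6*r^2 + 29*r - 35) + 4*r^3 - 38*r^2 + 70*r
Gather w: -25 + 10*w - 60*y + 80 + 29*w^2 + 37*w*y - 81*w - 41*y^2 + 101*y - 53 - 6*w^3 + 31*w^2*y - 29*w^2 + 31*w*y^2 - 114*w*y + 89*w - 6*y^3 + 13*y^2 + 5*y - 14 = -6*w^3 + 31*w^2*y + w*(31*y^2 - 77*y + 18) - 6*y^3 - 28*y^2 + 46*y - 12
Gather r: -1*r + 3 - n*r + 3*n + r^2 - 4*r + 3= 3*n + r^2 + r*(-n - 5) + 6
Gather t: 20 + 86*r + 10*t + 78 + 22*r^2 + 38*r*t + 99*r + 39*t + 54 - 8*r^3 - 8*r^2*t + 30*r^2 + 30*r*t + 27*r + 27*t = -8*r^3 + 52*r^2 + 212*r + t*(-8*r^2 + 68*r + 76) + 152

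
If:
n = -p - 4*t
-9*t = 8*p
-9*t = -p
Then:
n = 0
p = 0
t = 0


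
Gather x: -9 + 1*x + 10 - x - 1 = 0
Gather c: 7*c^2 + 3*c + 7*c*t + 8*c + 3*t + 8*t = 7*c^2 + c*(7*t + 11) + 11*t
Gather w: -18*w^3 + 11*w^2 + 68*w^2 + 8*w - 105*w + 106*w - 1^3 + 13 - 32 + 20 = -18*w^3 + 79*w^2 + 9*w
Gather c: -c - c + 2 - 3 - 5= -2*c - 6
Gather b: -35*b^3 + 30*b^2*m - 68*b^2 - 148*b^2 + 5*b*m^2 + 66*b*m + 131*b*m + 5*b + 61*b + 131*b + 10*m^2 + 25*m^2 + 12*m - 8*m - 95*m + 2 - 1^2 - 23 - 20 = -35*b^3 + b^2*(30*m - 216) + b*(5*m^2 + 197*m + 197) + 35*m^2 - 91*m - 42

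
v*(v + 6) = v^2 + 6*v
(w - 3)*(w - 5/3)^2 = w^3 - 19*w^2/3 + 115*w/9 - 25/3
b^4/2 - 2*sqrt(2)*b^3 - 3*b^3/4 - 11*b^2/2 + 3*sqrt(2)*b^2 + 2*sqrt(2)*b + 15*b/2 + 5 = (b/2 + sqrt(2)/2)*(b - 2)*(b + 1/2)*(b - 5*sqrt(2))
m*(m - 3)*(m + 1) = m^3 - 2*m^2 - 3*m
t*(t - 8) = t^2 - 8*t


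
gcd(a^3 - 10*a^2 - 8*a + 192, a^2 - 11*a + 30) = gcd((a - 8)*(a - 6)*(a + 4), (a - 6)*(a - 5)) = a - 6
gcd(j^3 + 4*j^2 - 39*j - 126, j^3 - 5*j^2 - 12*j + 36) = j^2 - 3*j - 18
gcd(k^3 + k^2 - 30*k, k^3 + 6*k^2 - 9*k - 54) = k + 6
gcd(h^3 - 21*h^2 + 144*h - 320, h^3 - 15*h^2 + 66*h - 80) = h^2 - 13*h + 40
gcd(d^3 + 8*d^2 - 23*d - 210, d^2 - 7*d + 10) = d - 5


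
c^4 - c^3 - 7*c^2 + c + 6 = (c - 3)*(c - 1)*(c + 1)*(c + 2)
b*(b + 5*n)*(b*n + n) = b^3*n + 5*b^2*n^2 + b^2*n + 5*b*n^2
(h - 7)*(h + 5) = h^2 - 2*h - 35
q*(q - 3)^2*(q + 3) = q^4 - 3*q^3 - 9*q^2 + 27*q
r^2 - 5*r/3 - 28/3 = (r - 4)*(r + 7/3)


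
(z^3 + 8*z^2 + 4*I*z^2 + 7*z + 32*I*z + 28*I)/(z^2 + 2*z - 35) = (z^2 + z*(1 + 4*I) + 4*I)/(z - 5)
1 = 1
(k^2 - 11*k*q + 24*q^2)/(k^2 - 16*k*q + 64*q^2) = (-k + 3*q)/(-k + 8*q)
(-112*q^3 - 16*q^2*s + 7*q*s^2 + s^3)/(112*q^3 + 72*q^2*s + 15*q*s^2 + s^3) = (-4*q + s)/(4*q + s)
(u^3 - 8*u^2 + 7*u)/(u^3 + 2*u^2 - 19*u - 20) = u*(u^2 - 8*u + 7)/(u^3 + 2*u^2 - 19*u - 20)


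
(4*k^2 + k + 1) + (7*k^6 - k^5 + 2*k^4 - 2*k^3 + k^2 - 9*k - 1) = 7*k^6 - k^5 + 2*k^4 - 2*k^3 + 5*k^2 - 8*k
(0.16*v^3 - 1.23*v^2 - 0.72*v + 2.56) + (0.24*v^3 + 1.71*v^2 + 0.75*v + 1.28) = 0.4*v^3 + 0.48*v^2 + 0.03*v + 3.84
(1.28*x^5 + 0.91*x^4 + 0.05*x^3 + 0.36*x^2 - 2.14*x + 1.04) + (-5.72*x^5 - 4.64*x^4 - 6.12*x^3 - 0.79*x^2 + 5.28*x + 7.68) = -4.44*x^5 - 3.73*x^4 - 6.07*x^3 - 0.43*x^2 + 3.14*x + 8.72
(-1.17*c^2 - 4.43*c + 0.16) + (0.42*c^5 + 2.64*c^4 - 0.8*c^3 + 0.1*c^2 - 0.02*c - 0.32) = 0.42*c^5 + 2.64*c^4 - 0.8*c^3 - 1.07*c^2 - 4.45*c - 0.16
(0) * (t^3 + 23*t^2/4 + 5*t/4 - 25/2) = 0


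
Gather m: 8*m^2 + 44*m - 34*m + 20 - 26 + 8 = 8*m^2 + 10*m + 2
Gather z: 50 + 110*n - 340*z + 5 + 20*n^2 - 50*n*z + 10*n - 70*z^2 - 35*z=20*n^2 + 120*n - 70*z^2 + z*(-50*n - 375) + 55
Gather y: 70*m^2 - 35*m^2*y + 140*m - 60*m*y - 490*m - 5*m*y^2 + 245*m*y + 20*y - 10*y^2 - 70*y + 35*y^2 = 70*m^2 - 350*m + y^2*(25 - 5*m) + y*(-35*m^2 + 185*m - 50)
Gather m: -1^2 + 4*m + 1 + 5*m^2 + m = 5*m^2 + 5*m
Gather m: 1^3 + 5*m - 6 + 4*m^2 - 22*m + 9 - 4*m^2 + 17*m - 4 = 0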